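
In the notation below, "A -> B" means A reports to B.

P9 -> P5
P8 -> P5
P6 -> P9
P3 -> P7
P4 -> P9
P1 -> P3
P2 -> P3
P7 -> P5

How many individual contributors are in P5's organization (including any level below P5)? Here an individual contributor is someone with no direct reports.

The people in P5's organization with no one reporting to them are P8, P4, P6, P1, P2. That is 5.

5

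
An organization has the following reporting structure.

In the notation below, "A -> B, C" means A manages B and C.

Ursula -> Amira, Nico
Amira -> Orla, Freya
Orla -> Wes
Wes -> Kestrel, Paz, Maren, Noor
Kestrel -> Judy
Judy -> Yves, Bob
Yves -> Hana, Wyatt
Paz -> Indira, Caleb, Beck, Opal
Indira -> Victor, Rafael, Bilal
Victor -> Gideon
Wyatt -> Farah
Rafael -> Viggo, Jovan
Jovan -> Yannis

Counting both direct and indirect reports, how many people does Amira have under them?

Amira directly manages Orla, Freya. Under Orla: Wes, Noor, Maren, Paz, Opal, Beck, Caleb, Indira, Bilal, Rafael, Jovan, Yannis, Viggo, Victor, Gideon, Kestrel, Judy, Bob, Yves, Wyatt, Farah, Hana (22). Freya has no reports. So Amira's organization is 2 direct reports plus everyone under them: 23 + 1 = 24.

24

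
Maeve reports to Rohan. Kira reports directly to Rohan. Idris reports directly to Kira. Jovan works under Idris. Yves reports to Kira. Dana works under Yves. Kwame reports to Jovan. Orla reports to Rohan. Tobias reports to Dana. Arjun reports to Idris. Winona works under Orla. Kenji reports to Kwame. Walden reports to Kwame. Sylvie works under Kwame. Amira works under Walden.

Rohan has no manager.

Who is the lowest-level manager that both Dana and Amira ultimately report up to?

Dana's chain of managers is Yves, Kira, Rohan. Amira's chain of managers is Walden, Kwame, Jovan, Idris, Kira, Rohan. The first manager that appears in both chains is Kira.

Kira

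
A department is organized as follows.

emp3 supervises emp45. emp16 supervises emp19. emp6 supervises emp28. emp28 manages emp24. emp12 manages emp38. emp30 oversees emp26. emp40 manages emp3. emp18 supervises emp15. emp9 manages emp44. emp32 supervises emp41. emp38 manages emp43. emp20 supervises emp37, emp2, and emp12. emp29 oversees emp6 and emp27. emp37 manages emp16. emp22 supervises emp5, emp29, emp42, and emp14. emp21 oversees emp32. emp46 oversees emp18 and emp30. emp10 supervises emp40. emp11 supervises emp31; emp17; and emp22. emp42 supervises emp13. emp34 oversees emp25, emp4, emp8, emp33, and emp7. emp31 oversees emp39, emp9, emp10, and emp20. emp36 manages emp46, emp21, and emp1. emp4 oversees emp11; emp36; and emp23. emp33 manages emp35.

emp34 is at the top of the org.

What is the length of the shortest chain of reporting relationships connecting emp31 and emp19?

4

emp19 is in emp31's organization: the chain from emp19 up to emp31 is emp19 → emp16 → emp37 → emp20 → emp31, which is 4 links.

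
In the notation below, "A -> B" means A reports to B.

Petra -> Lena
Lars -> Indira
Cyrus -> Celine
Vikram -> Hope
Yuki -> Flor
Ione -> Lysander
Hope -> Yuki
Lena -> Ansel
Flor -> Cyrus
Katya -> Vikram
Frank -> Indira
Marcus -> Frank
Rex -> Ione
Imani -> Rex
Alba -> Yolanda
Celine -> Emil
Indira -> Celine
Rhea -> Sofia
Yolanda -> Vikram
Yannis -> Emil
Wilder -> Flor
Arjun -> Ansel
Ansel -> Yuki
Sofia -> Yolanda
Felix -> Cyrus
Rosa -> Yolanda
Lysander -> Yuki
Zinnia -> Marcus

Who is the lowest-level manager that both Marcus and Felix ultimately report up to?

Marcus's chain of managers is Frank, Indira, Celine, Emil. Felix's chain of managers is Cyrus, Celine, Emil. The first manager that appears in both chains is Celine.

Celine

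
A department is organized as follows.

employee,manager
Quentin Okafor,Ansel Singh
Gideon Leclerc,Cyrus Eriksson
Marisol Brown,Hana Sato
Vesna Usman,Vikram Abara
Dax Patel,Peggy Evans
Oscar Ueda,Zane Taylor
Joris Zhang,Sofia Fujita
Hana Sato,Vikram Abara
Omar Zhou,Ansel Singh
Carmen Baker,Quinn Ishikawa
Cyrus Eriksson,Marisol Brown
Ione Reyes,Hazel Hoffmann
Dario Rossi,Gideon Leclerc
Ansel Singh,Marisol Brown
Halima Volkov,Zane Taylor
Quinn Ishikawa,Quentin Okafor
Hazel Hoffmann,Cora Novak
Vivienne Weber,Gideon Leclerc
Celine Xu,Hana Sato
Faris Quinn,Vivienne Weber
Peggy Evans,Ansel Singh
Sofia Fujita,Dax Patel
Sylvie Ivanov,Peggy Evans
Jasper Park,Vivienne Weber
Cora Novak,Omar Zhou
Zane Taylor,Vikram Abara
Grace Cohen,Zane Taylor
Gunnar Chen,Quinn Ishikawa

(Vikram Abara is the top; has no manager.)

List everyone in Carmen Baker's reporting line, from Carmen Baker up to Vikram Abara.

Carmen Baker -> Quinn Ishikawa -> Quentin Okafor -> Ansel Singh -> Marisol Brown -> Hana Sato -> Vikram Abara

Carmen Baker reports to Quinn Ishikawa. Quinn Ishikawa reports to Quentin Okafor. Quentin Okafor reports to Ansel Singh. Ansel Singh reports to Marisol Brown. Marisol Brown reports to Hana Sato. Hana Sato reports to Vikram Abara. Vikram Abara is at the top.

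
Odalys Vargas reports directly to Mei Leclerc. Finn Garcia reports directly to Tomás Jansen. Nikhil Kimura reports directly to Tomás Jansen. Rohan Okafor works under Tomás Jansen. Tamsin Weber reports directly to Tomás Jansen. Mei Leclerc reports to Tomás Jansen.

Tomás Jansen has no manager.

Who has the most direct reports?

Tomás Jansen

Direct-report counts: Tomás Jansen has 5; Mei Leclerc has 1. The largest is 5, held by Tomás Jansen.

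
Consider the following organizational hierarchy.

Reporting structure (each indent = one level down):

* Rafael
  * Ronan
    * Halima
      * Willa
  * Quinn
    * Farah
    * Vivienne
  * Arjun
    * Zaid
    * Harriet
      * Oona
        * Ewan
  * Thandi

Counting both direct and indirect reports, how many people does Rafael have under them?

Rafael directly manages Ronan, Quinn, Arjun, Thandi. Under Ronan: Halima, Willa (2). Under Quinn: Vivienne, Farah (2). Under Arjun: Harriet, Oona, Ewan, Zaid (4). Thandi has no reports. So Rafael's organization is 4 direct reports plus everyone under them: 3 + 3 + 5 + 1 = 12.

12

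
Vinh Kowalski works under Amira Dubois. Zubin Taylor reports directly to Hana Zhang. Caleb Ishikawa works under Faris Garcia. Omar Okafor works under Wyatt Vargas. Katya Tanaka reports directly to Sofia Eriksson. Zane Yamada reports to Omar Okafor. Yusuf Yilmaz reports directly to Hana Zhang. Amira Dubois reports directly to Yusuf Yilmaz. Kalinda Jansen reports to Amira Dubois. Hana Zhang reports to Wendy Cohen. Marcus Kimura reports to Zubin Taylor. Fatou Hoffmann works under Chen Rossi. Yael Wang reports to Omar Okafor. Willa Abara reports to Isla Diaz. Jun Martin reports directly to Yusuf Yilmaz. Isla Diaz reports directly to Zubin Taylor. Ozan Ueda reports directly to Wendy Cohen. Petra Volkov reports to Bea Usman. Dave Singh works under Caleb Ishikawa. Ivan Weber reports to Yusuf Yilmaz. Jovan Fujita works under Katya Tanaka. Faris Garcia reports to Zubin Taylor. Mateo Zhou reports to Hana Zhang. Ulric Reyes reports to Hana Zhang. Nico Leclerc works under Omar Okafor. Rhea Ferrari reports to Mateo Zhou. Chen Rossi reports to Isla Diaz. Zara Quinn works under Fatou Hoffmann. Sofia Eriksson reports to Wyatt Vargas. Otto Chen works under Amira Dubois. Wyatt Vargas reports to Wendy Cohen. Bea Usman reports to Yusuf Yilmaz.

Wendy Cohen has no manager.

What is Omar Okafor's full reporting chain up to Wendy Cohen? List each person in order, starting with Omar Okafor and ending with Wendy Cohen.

Omar Okafor reports to Wyatt Vargas. Wyatt Vargas reports to Wendy Cohen. Wendy Cohen is at the top.

Omar Okafor -> Wyatt Vargas -> Wendy Cohen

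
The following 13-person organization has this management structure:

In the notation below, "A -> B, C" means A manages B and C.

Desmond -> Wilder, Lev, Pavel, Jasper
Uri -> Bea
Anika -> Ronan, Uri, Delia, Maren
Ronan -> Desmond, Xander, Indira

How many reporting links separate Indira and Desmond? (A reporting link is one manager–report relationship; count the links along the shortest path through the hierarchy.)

2

Indira is 1 level below Ronan, and Desmond is 1 level below Ronan (their lowest common manager). The shortest path runs up from Indira to Ronan and back down to Desmond: 1 + 1 = 2 links.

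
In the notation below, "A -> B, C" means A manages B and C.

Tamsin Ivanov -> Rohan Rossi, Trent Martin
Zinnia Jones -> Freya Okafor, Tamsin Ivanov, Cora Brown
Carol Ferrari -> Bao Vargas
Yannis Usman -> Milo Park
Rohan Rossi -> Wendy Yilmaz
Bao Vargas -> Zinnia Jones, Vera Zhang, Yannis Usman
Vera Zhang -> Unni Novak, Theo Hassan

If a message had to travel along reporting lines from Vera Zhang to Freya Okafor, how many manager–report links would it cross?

Vera Zhang is 1 level below Bao Vargas, and Freya Okafor is 2 levels below Bao Vargas (their lowest common manager). The shortest path runs up from Vera Zhang to Bao Vargas and back down to Freya Okafor: 1 + 2 = 3 links.

3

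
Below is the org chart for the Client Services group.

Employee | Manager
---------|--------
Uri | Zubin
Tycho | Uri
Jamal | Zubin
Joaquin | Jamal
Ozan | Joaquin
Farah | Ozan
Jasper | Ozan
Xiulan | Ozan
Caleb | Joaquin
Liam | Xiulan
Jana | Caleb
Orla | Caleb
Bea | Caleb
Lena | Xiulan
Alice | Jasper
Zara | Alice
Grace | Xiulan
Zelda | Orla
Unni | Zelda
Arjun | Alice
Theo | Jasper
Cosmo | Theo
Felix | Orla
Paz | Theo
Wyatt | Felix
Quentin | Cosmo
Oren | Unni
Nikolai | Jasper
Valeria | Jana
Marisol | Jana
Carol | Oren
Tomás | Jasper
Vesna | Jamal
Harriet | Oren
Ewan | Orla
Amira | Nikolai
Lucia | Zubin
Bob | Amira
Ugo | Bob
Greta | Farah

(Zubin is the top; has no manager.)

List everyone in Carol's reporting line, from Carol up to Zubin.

Carol reports to Oren. Oren reports to Unni. Unni reports to Zelda. Zelda reports to Orla. Orla reports to Caleb. Caleb reports to Joaquin. Joaquin reports to Jamal. Jamal reports to Zubin. Zubin is at the top.

Carol -> Oren -> Unni -> Zelda -> Orla -> Caleb -> Joaquin -> Jamal -> Zubin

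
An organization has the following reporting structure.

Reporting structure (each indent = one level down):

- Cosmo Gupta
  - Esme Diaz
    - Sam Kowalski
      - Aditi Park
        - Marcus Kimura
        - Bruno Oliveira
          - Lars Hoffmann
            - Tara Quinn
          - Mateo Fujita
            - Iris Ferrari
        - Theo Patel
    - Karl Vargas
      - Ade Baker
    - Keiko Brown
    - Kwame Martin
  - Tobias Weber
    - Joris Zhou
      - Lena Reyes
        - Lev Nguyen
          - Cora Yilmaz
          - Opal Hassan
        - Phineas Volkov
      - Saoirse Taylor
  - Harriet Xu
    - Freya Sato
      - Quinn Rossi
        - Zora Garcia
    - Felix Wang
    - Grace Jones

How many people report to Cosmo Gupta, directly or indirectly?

28

Cosmo Gupta directly manages Esme Diaz, Tobias Weber, Harriet Xu. Under Esme Diaz: Kwame Martin, Keiko Brown, Karl Vargas, Ade Baker, Sam Kowalski, Aditi Park, Theo Patel, Bruno Oliveira, Mateo Fujita, Iris Ferrari, Lars Hoffmann, Tara Quinn, Marcus Kimura (13). Under Tobias Weber: Joris Zhou, Saoirse Taylor, Lena Reyes, Phineas Volkov, Lev Nguyen, Opal Hassan, Cora Yilmaz (7). Under Harriet Xu: Grace Jones, Felix Wang, Freya Sato, Quinn Rossi, Zora Garcia (5). So Cosmo Gupta's organization is 3 direct reports plus everyone under them: 14 + 8 + 6 = 28.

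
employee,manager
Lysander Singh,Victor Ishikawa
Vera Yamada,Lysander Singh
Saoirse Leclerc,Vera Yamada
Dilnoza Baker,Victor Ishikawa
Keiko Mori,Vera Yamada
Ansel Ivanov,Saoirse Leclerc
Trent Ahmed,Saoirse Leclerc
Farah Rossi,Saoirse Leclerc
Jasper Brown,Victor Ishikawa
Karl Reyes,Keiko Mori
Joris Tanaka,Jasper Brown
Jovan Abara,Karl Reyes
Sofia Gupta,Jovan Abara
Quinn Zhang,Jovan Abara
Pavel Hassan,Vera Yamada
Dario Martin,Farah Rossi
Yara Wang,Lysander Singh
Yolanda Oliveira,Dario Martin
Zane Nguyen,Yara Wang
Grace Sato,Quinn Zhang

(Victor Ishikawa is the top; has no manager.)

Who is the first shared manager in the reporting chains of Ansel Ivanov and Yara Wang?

Ansel Ivanov's chain of managers is Saoirse Leclerc, Vera Yamada, Lysander Singh, Victor Ishikawa. Yara Wang's chain of managers is Lysander Singh, Victor Ishikawa. The first manager that appears in both chains is Lysander Singh.

Lysander Singh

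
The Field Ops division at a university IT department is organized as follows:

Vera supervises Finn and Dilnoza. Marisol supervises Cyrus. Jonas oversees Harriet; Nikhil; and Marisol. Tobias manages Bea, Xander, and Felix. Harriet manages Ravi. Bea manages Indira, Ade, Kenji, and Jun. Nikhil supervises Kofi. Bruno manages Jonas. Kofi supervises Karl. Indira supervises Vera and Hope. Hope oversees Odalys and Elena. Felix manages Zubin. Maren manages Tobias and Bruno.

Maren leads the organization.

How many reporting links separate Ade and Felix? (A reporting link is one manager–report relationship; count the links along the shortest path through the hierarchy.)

Ade is 2 levels below Tobias, and Felix is 1 level below Tobias (their lowest common manager). The shortest path runs up from Ade to Tobias and back down to Felix: 2 + 1 = 3 links.

3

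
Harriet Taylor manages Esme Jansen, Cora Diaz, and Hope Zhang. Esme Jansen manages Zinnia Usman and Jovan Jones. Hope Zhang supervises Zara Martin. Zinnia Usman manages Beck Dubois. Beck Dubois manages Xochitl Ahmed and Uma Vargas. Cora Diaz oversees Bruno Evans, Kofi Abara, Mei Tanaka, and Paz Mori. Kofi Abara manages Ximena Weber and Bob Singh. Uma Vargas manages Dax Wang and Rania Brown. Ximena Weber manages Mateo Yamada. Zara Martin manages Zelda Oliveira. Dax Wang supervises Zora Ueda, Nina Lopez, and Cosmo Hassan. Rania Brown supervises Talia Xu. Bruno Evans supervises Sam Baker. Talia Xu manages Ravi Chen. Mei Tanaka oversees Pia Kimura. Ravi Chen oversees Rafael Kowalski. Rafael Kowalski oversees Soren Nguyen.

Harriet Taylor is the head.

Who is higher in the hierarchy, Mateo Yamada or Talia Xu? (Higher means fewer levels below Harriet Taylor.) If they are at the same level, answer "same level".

Mateo Yamada is 4 levels below Harriet Taylor; Talia Xu is 6. Mateo Yamada is higher.

Mateo Yamada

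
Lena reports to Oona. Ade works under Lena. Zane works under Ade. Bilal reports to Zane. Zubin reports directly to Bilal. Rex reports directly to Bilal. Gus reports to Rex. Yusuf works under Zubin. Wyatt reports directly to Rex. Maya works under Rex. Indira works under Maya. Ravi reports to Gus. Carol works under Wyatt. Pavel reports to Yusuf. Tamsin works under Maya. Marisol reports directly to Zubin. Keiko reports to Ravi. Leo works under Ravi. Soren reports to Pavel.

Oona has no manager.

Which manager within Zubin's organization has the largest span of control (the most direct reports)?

Direct-report counts within Zubin's organization: Zubin has 2; Yusuf has 1; Pavel has 1. The largest is 2, held by Zubin.

Zubin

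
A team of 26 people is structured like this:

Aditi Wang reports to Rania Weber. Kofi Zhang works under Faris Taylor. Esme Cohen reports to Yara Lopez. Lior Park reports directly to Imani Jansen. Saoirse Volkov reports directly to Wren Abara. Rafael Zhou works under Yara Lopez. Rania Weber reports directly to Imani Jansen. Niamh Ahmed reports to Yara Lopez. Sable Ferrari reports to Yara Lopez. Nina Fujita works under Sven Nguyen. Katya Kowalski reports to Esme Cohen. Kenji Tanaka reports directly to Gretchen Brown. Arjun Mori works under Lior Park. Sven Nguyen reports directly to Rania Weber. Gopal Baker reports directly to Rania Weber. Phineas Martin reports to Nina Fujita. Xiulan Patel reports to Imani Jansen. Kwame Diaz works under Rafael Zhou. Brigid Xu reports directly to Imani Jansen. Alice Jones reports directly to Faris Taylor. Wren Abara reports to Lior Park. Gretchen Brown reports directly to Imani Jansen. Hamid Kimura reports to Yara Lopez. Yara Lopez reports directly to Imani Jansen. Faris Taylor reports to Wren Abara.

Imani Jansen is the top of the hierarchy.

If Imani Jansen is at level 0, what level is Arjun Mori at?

2

Chain from Arjun Mori up to Imani Jansen: Arjun Mori → Lior Park → Imani Jansen. That is 2 steps up, so Arjun Mori is 2 levels below Imani Jansen.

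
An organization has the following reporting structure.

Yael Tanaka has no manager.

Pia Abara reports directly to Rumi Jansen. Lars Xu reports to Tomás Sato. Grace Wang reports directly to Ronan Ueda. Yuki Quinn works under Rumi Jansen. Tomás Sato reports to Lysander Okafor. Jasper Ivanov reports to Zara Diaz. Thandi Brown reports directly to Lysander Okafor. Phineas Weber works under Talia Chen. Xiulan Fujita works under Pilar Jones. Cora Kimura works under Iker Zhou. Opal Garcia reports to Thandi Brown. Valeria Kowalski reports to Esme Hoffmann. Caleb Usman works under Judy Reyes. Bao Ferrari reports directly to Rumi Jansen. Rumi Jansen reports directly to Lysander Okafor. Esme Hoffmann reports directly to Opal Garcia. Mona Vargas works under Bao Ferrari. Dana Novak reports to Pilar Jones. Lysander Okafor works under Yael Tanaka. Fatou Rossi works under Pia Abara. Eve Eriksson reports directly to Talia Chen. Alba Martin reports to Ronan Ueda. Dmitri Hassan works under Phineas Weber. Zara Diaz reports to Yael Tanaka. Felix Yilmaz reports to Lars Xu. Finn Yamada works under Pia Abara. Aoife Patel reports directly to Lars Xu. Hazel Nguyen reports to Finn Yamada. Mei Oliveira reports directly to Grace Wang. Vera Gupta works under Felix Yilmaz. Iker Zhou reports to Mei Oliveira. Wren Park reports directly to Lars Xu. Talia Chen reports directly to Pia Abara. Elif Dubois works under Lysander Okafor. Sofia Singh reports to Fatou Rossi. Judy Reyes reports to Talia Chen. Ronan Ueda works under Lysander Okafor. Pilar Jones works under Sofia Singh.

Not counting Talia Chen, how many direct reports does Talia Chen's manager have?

2

Talia Chen reports to Pia Abara. Pia Abara's other direct reports are Fatou Rossi, Finn Yamada — 2 peers.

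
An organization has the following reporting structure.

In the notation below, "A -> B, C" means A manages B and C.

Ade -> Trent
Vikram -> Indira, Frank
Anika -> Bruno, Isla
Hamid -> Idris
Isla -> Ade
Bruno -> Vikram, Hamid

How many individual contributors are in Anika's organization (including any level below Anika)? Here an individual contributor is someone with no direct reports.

4

The people in Anika's organization with no one reporting to them are Trent, Idris, Frank, Indira. That is 4.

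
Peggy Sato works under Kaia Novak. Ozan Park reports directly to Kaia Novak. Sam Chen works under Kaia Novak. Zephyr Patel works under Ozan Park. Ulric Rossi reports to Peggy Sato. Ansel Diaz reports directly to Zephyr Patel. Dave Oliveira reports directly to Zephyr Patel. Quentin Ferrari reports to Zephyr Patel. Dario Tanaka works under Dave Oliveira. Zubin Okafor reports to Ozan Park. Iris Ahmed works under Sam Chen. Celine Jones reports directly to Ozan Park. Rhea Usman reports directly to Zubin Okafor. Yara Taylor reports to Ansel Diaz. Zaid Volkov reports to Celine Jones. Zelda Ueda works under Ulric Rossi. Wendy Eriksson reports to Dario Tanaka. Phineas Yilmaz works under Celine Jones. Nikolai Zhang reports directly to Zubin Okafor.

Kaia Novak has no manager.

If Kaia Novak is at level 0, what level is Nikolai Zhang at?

3

Chain from Nikolai Zhang up to Kaia Novak: Nikolai Zhang → Zubin Okafor → Ozan Park → Kaia Novak. That is 3 steps up, so Nikolai Zhang is 3 levels below Kaia Novak.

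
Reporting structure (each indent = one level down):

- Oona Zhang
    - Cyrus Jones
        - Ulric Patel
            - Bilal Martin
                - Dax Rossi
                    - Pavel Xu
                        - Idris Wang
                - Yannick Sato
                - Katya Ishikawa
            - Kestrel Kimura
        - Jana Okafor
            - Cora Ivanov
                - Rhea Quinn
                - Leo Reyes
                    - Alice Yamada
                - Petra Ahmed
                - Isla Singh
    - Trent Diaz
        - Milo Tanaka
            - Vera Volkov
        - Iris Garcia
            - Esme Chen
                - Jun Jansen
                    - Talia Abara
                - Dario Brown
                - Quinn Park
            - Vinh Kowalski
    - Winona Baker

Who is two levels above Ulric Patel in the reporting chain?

Ulric Patel reports to Cyrus Jones, and Cyrus Jones reports to Oona Zhang. So Ulric Patel's skip-level manager is Oona Zhang.

Oona Zhang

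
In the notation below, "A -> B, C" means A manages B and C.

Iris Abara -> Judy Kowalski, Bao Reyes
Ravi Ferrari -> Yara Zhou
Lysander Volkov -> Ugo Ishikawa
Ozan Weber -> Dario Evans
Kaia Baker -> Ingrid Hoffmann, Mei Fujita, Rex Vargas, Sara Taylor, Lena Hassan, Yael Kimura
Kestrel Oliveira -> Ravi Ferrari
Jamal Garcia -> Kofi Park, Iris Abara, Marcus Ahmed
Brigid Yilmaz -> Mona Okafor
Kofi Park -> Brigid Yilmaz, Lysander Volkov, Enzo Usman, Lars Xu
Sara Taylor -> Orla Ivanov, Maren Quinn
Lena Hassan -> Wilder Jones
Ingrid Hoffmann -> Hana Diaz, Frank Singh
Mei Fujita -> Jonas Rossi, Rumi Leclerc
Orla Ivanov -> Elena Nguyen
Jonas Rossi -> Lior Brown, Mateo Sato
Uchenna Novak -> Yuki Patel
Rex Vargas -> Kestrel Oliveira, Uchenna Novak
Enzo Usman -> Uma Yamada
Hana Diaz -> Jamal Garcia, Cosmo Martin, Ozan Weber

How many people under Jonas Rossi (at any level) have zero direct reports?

The people in Jonas Rossi's organization with no one reporting to them are Mateo Sato, Lior Brown. That is 2.

2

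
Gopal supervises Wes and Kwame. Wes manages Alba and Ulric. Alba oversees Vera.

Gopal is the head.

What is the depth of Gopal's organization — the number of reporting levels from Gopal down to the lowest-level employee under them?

3

The longest chain under Gopal runs Gopal → Wes → Alba → Vera, which is 3 levels below Gopal.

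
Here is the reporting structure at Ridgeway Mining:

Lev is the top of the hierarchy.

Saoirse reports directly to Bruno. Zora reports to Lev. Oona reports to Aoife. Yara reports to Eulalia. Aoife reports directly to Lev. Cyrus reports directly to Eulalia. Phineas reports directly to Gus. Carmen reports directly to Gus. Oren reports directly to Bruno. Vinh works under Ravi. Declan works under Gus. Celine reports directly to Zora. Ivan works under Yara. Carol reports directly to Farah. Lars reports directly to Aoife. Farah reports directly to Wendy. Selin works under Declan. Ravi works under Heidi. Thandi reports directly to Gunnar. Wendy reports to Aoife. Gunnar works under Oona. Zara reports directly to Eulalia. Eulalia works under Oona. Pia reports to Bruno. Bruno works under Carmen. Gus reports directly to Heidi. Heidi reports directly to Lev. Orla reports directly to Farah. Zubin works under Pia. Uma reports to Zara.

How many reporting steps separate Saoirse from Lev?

Chain from Saoirse up to Lev: Saoirse → Bruno → Carmen → Gus → Heidi → Lev. That is 5 steps up, so Saoirse is 5 levels below Lev.

5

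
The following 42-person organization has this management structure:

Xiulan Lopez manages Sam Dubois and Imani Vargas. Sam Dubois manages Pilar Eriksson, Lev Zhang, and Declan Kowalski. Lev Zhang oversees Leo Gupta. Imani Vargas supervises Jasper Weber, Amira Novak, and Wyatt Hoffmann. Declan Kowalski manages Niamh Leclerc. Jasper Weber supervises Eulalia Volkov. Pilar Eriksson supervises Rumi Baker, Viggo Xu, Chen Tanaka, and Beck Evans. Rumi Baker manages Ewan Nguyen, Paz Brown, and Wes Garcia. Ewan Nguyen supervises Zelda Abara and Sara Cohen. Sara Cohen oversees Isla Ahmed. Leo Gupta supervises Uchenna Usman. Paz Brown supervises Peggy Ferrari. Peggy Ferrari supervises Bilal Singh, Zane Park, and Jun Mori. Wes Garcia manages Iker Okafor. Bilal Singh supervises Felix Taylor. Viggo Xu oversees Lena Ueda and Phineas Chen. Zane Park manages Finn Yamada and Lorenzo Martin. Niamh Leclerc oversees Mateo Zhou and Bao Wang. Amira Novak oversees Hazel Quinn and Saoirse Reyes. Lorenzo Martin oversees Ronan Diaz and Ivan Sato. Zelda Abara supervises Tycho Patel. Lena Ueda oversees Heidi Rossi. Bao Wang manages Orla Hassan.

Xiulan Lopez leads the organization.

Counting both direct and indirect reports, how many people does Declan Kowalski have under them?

4

Declan Kowalski directly manages Niamh Leclerc. Under Niamh Leclerc: Bao Wang, Orla Hassan, Mateo Zhou (3). That's 4 in total.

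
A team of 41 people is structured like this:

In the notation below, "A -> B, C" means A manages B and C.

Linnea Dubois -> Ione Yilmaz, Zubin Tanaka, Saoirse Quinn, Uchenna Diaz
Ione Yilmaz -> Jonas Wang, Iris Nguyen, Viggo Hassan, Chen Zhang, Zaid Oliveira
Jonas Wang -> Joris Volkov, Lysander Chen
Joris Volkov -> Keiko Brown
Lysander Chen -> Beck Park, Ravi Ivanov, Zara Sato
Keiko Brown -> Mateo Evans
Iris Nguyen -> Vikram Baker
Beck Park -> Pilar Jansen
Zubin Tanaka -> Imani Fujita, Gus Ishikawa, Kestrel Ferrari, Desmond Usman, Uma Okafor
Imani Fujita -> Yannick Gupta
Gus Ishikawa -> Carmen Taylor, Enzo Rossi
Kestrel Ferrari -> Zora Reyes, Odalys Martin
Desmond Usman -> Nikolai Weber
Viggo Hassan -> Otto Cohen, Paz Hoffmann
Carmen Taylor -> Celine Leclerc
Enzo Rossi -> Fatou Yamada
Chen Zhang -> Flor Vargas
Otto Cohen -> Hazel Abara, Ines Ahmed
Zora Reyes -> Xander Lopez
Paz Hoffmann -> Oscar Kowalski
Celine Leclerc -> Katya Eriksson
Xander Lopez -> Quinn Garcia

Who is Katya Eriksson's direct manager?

Katya Eriksson reports directly to Celine Leclerc.

Celine Leclerc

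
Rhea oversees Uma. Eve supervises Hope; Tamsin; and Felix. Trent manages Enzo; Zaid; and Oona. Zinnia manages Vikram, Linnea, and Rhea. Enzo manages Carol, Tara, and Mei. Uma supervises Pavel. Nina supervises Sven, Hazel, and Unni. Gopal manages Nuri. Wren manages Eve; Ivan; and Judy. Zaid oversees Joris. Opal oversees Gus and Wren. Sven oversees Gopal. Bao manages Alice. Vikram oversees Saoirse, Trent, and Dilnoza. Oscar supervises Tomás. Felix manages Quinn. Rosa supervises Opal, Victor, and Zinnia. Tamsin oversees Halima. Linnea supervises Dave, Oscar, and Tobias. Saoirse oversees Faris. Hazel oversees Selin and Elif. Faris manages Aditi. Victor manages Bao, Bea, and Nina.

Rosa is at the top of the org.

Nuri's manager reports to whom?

Sven

Nuri reports to Gopal, and Gopal reports to Sven. So Nuri's skip-level manager is Sven.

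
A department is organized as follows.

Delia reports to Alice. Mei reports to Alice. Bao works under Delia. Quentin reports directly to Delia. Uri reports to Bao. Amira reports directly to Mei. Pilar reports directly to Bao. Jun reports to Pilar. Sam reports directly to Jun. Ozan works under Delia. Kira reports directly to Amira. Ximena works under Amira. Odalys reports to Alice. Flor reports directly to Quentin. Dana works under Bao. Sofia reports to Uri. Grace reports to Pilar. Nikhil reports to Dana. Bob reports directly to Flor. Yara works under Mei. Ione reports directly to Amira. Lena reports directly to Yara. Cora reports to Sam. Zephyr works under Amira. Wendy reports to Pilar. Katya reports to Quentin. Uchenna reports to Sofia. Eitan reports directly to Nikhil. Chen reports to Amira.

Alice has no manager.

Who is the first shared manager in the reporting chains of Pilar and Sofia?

Pilar's chain of managers is Bao, Delia, Alice. Sofia's chain of managers is Uri, Bao, Delia, Alice. The first manager that appears in both chains is Bao.

Bao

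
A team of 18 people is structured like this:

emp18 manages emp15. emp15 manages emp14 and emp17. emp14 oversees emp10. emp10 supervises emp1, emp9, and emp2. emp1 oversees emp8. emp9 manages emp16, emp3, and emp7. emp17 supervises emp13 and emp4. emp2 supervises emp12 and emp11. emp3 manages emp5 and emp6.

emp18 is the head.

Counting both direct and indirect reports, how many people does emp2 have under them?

emp2 directly manages emp12, emp11. emp12 has no reports. emp11 has no reports. So emp2's organization is 2 direct reports plus everyone under them: 1 + 1 = 2.

2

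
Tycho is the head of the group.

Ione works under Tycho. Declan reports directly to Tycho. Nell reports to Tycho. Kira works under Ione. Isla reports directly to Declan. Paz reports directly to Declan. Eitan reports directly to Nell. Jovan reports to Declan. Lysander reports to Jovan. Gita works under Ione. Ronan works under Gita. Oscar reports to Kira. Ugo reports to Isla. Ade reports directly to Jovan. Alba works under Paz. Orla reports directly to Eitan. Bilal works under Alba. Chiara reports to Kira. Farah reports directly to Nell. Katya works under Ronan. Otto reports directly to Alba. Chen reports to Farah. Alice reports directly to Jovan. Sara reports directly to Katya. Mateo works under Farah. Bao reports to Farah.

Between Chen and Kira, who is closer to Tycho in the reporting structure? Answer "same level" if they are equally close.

Chen is 3 levels below Tycho; Kira is 2. Kira is higher.

Kira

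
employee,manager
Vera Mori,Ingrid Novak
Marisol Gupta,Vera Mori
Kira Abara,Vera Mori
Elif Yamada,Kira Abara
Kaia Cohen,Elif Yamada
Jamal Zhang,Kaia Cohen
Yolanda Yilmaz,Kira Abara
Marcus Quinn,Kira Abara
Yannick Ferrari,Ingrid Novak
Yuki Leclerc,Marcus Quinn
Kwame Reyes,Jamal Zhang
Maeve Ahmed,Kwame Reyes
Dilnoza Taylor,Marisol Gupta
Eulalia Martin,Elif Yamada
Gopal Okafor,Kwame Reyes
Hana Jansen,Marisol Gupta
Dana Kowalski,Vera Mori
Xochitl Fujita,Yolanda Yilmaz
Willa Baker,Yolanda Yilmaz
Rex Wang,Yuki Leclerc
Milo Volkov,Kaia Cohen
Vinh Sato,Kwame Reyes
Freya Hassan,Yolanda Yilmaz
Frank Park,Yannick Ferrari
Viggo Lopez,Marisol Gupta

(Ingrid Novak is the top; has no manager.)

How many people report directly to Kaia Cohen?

2

Kaia Cohen directly manages Jamal Zhang, Milo Volkov. That is 2 direct reports.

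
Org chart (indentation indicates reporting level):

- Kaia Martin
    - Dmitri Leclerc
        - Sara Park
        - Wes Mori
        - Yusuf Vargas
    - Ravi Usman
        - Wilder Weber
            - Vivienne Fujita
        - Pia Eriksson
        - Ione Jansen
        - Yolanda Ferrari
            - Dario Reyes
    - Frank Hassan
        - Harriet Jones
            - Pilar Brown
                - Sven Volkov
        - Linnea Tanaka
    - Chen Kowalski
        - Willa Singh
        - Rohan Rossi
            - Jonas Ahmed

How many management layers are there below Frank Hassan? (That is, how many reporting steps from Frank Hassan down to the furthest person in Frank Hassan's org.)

3

The longest chain under Frank Hassan runs Frank Hassan → Harriet Jones → Pilar Brown → Sven Volkov, which is 3 levels below Frank Hassan.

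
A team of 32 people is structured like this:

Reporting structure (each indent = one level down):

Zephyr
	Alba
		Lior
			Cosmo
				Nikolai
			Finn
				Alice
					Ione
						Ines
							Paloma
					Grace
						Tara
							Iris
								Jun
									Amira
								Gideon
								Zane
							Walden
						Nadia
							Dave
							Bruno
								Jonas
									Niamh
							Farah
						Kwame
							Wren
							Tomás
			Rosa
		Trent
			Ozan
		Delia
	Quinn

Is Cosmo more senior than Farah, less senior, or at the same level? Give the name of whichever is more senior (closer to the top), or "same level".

Cosmo is 3 levels below Zephyr; Farah is 7. Cosmo is higher.

Cosmo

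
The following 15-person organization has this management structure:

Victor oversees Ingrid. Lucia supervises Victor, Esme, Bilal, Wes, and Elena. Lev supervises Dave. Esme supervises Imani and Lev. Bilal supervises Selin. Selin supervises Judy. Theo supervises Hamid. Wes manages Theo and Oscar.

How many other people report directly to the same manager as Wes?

4

Wes reports to Lucia. Lucia's other direct reports are Victor, Esme, Bilal, Elena — 4 peers.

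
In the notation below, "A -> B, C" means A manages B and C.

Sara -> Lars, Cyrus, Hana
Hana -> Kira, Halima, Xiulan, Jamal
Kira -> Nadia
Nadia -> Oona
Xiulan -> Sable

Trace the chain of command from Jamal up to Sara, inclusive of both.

Jamal reports to Hana. Hana reports to Sara. Sara is at the top.

Jamal -> Hana -> Sara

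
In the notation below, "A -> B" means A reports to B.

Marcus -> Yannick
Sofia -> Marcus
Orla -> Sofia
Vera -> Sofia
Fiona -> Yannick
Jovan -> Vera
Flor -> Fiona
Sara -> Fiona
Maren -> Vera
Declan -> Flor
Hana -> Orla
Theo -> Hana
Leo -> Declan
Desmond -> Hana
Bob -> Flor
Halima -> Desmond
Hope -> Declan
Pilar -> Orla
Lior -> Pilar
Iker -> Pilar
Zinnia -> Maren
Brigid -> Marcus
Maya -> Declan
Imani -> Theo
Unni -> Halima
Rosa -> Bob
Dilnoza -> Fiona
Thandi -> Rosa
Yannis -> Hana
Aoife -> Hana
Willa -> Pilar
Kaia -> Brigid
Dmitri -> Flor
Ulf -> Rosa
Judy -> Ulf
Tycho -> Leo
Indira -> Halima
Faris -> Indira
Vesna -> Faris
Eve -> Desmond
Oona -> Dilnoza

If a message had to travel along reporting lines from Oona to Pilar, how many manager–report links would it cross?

7

Oona is 3 levels below Yannick, and Pilar is 4 levels below Yannick (their lowest common manager). The shortest path runs up from Oona to Yannick and back down to Pilar: 3 + 4 = 7 links.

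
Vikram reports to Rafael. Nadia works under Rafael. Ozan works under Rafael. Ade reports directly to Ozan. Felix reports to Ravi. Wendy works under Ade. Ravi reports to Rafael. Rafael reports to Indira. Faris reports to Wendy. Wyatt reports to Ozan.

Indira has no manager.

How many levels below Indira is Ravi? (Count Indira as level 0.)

Chain from Ravi up to Indira: Ravi → Rafael → Indira. That is 2 steps up, so Ravi is 2 levels below Indira.

2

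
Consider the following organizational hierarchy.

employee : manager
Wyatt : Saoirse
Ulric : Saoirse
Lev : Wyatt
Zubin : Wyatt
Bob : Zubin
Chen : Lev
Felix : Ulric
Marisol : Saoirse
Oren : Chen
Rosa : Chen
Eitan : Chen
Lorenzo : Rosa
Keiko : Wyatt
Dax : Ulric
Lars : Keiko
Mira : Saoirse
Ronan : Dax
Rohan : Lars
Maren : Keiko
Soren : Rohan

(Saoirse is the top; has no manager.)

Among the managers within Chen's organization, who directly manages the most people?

Chen

Direct-report counts within Chen's organization: Chen has 3; Rosa has 1. The largest is 3, held by Chen.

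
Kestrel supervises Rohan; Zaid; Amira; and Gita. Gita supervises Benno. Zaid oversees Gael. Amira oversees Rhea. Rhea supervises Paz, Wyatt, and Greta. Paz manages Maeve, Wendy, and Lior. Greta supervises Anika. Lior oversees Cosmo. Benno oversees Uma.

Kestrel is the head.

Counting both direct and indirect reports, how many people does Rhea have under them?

8

Rhea directly manages Paz, Wyatt, Greta. Under Paz: Lior, Cosmo, Wendy, Maeve (4). Wyatt has no reports. Under Greta: Anika (1). So Rhea's organization is 3 direct reports plus everyone under them: 5 + 1 + 2 = 8.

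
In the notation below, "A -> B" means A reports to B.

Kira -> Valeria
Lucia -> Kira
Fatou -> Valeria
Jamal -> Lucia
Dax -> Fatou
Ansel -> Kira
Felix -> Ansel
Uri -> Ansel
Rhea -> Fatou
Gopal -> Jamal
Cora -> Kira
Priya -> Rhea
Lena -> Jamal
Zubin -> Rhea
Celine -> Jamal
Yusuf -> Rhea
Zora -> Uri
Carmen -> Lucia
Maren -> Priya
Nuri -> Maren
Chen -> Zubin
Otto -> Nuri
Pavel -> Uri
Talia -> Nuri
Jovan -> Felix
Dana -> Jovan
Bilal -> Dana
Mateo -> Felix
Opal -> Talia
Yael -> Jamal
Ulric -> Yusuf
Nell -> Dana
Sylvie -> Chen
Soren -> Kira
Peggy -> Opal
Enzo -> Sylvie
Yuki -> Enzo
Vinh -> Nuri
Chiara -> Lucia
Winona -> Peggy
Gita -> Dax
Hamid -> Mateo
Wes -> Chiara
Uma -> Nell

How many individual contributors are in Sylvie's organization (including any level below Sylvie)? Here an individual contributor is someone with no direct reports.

1

The only person in Sylvie's organization with no one reporting to them is Yuki. That is 1.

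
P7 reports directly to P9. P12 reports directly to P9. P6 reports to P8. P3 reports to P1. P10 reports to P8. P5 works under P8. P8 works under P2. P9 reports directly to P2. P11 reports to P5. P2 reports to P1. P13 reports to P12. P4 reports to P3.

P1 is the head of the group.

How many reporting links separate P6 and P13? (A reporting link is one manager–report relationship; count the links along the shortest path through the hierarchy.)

P6 is 2 levels below P2, and P13 is 3 levels below P2 (their lowest common manager). The shortest path runs up from P6 to P2 and back down to P13: 2 + 3 = 5 links.

5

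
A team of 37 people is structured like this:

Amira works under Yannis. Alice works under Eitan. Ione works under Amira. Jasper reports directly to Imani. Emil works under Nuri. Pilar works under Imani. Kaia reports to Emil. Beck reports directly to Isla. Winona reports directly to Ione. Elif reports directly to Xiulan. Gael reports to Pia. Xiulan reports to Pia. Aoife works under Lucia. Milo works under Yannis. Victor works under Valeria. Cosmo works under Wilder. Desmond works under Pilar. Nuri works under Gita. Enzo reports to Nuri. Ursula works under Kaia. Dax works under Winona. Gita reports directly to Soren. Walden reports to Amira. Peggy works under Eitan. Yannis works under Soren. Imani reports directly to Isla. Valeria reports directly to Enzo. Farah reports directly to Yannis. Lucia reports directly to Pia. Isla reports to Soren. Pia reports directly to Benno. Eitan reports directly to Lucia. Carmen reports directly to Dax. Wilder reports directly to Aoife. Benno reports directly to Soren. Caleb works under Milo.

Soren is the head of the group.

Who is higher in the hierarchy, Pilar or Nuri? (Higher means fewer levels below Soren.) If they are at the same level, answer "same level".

Nuri

Pilar is 3 levels below Soren; Nuri is 2. Nuri is higher.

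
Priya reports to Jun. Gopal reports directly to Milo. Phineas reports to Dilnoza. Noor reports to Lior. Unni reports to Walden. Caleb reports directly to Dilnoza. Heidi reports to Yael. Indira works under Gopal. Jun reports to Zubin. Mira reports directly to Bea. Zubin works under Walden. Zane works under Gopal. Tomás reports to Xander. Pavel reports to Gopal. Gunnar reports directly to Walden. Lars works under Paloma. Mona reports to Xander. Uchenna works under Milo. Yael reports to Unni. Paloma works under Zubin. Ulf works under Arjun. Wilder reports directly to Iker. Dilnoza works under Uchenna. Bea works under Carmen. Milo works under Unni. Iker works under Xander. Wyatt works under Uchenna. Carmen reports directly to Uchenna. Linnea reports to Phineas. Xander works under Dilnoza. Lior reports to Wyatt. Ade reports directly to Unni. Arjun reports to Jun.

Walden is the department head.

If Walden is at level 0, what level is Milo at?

2

Chain from Milo up to Walden: Milo → Unni → Walden. That is 2 steps up, so Milo is 2 levels below Walden.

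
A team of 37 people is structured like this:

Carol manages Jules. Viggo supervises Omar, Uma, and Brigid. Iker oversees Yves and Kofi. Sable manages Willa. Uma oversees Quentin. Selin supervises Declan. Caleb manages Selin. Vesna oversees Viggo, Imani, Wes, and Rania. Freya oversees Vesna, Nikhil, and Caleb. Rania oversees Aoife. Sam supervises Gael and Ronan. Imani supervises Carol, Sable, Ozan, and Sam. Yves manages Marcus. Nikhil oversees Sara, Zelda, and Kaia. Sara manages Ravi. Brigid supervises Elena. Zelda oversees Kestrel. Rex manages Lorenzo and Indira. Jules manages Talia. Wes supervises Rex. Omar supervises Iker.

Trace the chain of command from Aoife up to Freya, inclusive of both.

Aoife reports to Rania. Rania reports to Vesna. Vesna reports to Freya. Freya is at the top.

Aoife -> Rania -> Vesna -> Freya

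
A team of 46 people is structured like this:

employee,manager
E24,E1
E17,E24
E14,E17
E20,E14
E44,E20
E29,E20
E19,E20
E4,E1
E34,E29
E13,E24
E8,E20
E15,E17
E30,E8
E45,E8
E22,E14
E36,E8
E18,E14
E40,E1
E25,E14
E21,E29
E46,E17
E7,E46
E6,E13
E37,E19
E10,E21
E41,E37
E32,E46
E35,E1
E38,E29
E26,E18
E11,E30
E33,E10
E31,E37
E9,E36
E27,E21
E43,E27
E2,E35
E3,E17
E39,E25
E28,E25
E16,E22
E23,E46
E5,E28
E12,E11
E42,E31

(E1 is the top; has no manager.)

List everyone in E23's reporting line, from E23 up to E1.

E23 reports to E46. E46 reports to E17. E17 reports to E24. E24 reports to E1. E1 is at the top.

E23 -> E46 -> E17 -> E24 -> E1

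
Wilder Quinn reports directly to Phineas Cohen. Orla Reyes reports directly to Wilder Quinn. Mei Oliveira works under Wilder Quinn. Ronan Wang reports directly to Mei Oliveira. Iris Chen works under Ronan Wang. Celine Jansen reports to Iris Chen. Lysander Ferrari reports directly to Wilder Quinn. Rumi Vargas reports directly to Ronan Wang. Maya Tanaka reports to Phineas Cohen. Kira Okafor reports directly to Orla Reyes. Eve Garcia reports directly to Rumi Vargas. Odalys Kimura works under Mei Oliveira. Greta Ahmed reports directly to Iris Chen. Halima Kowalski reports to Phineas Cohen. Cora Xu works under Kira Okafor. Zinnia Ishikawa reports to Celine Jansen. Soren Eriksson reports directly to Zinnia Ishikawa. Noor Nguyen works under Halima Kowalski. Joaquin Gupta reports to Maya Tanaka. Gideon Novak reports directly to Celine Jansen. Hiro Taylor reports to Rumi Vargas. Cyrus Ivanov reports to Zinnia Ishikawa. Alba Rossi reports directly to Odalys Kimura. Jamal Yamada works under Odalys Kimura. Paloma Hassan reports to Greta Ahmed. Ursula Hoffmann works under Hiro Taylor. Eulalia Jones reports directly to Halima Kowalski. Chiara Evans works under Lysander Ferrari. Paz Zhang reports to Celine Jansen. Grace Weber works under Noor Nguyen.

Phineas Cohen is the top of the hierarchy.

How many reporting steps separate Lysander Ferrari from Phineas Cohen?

Chain from Lysander Ferrari up to Phineas Cohen: Lysander Ferrari → Wilder Quinn → Phineas Cohen. That is 2 steps up, so Lysander Ferrari is 2 levels below Phineas Cohen.

2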